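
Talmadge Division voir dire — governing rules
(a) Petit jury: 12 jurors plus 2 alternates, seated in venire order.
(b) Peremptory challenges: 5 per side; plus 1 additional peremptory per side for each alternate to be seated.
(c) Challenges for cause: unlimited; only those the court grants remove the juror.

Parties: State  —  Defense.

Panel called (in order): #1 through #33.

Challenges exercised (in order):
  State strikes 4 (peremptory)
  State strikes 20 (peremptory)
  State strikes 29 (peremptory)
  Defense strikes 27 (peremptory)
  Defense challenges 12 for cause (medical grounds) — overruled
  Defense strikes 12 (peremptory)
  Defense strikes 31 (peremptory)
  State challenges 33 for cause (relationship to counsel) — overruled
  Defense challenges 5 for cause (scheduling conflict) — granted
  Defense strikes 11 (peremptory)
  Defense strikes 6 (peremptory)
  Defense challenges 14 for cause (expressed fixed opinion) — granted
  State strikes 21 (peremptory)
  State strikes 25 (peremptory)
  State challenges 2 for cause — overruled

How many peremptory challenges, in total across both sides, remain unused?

4

State allotment: 5 base + 1 × 2 alternates = 7. Defense allotment: 5 base + 1 × 2 alternates = 7.
State peremptories used: #4, #20, #29, #21, #25 — 5 (for-cause on #33, #2 don't count).
Defense peremptories used: #27, #12, #31, #11, #6 — 5 (for-cause on #12, #5, #14 don't count).
Remaining: (7 − 5) + (7 − 5) = 4.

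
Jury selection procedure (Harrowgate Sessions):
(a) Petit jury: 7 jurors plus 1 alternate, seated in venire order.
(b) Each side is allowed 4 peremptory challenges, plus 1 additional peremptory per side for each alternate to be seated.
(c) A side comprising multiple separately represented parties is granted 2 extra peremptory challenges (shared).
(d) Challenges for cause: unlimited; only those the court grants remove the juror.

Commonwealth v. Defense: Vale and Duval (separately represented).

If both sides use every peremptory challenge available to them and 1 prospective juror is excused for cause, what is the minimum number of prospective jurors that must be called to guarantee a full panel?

21

Seats to fill: 7 + 1 alternates = 8.
Peremptories — Commonwealth: 4 + 1×1 = 5; Defense: 4 + 1×1 + 2 = 7; total 12.
For-cause removals: 1.
Minimum venire: 8 + 12 + 1 = 21.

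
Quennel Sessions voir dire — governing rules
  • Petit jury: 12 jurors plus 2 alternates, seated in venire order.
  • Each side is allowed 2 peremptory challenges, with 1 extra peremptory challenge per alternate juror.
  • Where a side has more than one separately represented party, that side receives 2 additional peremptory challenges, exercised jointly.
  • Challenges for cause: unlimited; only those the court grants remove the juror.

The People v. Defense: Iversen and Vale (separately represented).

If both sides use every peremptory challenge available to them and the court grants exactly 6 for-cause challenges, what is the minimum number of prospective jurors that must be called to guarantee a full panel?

Seats to fill: 12 + 2 alternates = 14.
Peremptories — The People: 2 + 1×2 = 4; Defense: 2 + 1×2 + 2 = 6; total 10.
For-cause removals: 6.
Minimum venire: 14 + 10 + 6 = 30.

30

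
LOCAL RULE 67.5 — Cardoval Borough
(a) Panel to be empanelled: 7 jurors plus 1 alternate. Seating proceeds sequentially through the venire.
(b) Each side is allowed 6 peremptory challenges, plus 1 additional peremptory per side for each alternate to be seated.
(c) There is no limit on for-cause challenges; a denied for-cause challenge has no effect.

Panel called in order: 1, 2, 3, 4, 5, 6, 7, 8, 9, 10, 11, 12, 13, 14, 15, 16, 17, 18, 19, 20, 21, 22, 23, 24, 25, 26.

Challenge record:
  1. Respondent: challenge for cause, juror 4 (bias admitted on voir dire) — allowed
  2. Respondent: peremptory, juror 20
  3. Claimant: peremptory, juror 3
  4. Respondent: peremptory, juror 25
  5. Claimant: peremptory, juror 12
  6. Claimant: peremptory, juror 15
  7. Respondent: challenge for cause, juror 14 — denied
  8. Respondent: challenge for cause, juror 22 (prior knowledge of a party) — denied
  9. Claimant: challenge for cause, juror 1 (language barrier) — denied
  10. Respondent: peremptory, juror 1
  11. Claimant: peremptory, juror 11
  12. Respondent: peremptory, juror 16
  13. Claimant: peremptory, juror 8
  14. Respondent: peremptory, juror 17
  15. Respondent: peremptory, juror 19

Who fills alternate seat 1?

Removed: #1, #3, #4, #8, #11, #12, #15, #16, #17, #19, #20, #25. (#14, #22 stay — for-cause denied.)
Seating in order: seats 1–7 → #2, #5, #6, #7, #9, #10, #13; alternates → #14.
So alternate 1 is #14.

14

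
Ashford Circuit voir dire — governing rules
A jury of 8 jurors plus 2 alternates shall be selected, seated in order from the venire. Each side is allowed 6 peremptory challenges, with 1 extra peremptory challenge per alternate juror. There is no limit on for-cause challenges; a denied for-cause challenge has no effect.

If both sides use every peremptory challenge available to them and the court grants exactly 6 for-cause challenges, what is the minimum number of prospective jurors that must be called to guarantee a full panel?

32

Seats to fill: 8 + 2 alternates = 10.
Peremptories: 6 + 1×2 = 8 per side × 2 sides = 16.
For-cause removals: 6.
Minimum venire: 10 + 16 + 6 = 32.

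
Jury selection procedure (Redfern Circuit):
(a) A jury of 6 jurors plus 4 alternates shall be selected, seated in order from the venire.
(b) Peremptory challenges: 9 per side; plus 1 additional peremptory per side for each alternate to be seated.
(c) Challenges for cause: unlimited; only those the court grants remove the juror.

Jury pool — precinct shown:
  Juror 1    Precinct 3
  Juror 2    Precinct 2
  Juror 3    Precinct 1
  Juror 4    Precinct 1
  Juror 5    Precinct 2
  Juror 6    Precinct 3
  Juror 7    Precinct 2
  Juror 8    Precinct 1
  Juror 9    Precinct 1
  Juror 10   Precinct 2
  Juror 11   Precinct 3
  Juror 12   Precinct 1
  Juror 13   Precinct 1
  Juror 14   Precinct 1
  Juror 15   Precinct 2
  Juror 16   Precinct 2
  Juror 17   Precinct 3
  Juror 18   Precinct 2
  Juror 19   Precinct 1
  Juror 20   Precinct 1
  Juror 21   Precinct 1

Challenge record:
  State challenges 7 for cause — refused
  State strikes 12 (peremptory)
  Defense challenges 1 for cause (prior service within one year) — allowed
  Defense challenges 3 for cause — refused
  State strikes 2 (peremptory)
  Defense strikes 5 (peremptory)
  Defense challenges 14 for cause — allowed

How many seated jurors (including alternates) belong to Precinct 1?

5

Removed: #1, #2, #5, #12, #14.
Seated (10 incl. alternates): #3, #4, #6, #7, #8, #9, #10, #11, #13, #15.
Of those, in Precinct 1: #3, #4, #8, #9, #13 → 5.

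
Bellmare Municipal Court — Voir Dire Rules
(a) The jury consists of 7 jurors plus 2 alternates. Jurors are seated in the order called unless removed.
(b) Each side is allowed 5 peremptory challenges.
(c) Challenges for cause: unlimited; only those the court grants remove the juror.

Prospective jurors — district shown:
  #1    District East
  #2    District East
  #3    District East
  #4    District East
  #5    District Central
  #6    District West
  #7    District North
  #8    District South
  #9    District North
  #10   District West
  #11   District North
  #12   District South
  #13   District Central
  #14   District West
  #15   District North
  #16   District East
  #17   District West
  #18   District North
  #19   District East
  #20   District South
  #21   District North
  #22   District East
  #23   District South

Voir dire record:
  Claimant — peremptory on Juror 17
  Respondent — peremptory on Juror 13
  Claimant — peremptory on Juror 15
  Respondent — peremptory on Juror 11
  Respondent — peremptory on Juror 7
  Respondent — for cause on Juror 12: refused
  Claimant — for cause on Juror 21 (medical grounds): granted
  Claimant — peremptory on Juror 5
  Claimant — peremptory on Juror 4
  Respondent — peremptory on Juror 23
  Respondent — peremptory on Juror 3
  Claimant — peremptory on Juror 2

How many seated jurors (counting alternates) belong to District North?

Removed: #2, #3, #4, #5, #7, #11, #13, #15, #17, #21, #23.
Seated (9 incl. alternates): #1, #6, #8, #9, #10, #12, #14, #16, #18.
Of those, in District North: #9, #18 → 2.

2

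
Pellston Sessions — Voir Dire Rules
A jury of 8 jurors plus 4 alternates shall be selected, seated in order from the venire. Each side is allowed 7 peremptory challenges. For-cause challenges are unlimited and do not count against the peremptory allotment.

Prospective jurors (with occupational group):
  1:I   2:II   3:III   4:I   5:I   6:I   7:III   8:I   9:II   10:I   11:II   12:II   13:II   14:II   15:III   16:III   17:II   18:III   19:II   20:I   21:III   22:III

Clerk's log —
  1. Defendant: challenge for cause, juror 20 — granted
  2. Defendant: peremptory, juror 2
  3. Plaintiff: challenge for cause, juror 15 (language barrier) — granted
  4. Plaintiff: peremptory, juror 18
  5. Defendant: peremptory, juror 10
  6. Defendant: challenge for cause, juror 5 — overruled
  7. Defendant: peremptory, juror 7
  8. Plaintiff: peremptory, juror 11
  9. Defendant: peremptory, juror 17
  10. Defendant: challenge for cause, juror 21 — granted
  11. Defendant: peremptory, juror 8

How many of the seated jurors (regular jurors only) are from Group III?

Removed: #2, #7, #8, #10, #11, #15, #17, #18, #20, #21.
Seated jurors 1–8: #1, #3, #4, #5, #6, #9, #12, #13 (alternates #14, #16, #19, #22 not counted).
Of those, in Group III: #3 → 1.

1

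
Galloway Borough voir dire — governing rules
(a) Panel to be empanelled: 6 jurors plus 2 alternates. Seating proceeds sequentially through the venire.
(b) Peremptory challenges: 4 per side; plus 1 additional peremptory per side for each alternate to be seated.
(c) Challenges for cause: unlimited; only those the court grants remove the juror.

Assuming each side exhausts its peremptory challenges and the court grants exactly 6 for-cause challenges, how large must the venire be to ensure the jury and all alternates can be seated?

26

Seats to fill: 6 + 2 alternates = 8.
Peremptories: 4 + 1×2 = 6 per side × 2 sides = 12.
For-cause removals: 6.
Minimum venire: 8 + 12 + 6 = 26.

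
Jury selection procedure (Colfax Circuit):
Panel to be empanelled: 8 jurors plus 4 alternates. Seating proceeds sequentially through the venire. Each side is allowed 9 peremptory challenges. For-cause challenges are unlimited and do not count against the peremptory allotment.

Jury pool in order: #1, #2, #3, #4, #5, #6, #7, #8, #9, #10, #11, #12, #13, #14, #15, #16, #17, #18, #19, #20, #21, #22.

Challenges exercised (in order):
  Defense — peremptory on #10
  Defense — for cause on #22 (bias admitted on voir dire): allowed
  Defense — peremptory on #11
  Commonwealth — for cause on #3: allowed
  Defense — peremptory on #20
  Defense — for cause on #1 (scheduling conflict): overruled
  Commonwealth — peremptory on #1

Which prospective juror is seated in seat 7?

9

Removed: #1, #3, #10, #11, #20, #22.
Seating in order: seats 1–8 → #2, #4, #5, #6, #7, #8, #9, #12; alternates → #13, #14, #15, #16.
So seat 7 is #9.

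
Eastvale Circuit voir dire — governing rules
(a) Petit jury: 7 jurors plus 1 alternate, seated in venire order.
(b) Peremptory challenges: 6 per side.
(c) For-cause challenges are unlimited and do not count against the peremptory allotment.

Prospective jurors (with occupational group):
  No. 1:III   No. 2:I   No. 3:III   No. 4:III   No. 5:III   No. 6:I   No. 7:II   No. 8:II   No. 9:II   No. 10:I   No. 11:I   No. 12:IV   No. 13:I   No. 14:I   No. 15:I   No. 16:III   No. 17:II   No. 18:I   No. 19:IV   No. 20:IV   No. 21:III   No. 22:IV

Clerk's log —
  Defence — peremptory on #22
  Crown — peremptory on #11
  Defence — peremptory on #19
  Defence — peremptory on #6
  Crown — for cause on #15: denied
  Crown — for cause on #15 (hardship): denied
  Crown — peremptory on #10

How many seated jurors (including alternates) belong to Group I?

Removed: #6, #10, #11, #19, #22.
Seated (8 incl. alternates): #1, #2, #3, #4, #5, #7, #8, #9.
Of those, in Group I: #2 → 1.

1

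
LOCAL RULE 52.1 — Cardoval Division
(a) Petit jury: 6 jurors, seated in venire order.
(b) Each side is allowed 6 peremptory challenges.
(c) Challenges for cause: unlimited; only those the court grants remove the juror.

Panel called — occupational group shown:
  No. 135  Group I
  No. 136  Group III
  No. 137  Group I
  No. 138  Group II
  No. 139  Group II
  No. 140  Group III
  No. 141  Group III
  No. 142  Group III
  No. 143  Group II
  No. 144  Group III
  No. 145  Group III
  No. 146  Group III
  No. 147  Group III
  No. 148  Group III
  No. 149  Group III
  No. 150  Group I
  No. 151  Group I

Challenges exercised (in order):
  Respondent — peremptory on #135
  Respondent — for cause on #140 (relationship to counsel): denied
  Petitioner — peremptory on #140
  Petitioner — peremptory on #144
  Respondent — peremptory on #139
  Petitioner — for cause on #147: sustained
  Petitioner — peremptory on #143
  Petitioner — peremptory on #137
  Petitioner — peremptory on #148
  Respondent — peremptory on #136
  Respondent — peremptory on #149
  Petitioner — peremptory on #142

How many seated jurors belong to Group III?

3

Removed: #135, #136, #137, #139, #140, #142, #143, #144, #147, #148, #149.
Seated jurors 1–6: #138, #141, #145, #146, #150, #151.
Of those, in Group III: #141, #145, #146 → 3.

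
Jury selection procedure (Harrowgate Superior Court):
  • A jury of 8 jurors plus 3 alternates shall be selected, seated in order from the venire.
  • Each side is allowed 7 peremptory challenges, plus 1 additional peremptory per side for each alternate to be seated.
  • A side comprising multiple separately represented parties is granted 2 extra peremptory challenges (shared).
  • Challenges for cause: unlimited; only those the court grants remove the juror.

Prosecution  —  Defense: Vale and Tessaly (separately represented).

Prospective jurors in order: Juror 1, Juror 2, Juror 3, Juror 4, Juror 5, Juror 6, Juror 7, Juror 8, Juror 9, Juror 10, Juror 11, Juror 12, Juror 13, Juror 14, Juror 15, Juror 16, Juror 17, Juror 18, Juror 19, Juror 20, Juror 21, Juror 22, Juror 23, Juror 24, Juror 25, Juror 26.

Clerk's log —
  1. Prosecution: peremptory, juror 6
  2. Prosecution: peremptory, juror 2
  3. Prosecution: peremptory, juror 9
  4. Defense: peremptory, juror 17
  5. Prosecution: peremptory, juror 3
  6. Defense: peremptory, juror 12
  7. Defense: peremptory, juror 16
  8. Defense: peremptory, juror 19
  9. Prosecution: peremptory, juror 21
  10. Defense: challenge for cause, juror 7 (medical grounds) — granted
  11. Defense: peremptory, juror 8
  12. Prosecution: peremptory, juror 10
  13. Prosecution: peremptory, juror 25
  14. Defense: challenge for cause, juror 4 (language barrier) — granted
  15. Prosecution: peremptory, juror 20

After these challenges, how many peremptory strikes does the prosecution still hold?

Prosecution allotment: 7 base + 1 × 3 alternates = 10.
Prosecution peremptories used: #6, #2, #9, #3, #21, #10, #25, #20 — 8.
Remaining: 10 − 8 = 2.

2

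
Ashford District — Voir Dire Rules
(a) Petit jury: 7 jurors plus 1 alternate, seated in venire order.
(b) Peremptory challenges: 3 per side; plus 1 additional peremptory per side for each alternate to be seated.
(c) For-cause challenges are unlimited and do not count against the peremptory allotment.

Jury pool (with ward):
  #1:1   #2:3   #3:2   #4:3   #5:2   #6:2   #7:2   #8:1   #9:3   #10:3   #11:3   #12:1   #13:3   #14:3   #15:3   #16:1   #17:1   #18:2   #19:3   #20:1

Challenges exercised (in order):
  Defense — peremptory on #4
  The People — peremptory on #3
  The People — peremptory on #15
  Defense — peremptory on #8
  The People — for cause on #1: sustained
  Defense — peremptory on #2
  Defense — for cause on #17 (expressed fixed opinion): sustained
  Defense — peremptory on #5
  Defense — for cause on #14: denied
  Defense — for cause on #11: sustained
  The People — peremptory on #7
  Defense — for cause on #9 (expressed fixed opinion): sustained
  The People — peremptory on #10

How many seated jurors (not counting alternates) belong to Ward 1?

2

Removed: #1, #2, #3, #4, #5, #7, #8, #9, #10, #11, #15, #17.
Seated jurors 1–7: #6, #12, #13, #14, #16, #18, #19 (alternates #20 not counted).
Of those, in Ward 1: #12, #16 → 2.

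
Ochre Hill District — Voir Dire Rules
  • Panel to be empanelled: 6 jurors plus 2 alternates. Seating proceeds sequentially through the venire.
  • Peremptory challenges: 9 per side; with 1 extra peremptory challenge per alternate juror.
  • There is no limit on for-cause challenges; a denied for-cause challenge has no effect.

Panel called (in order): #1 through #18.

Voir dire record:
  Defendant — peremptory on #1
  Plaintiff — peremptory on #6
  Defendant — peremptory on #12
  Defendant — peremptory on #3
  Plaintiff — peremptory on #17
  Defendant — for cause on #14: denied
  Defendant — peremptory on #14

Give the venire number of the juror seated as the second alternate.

Removed: #1, #3, #6, #12, #14, #17.
Filling seats in venire order through position 8: #2, #4, #5, #7, #8, #9, #10, #11.
So alternate 2 is #11.

11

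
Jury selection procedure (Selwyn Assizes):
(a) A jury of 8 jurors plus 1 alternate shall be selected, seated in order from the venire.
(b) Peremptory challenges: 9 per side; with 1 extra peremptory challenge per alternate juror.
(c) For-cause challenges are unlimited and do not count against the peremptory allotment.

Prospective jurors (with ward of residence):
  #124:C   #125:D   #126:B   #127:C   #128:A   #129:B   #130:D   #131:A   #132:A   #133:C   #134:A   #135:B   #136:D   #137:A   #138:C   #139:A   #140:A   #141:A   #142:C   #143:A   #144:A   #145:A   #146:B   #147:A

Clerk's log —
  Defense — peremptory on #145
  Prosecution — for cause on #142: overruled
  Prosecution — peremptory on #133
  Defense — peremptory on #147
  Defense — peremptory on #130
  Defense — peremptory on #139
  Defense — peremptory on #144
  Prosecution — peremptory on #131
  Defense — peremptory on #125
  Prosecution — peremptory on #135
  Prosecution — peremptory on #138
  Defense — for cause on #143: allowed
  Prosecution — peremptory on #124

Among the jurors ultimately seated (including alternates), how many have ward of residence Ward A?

5

Removed: #124, #125, #130, #131, #133, #135, #138, #139, #143, #144, #145, #147.
Seated (9 incl. alternates): #126, #127, #128, #129, #132, #134, #136, #137, #140.
Of those, in Ward A: #128, #132, #134, #137, #140 → 5.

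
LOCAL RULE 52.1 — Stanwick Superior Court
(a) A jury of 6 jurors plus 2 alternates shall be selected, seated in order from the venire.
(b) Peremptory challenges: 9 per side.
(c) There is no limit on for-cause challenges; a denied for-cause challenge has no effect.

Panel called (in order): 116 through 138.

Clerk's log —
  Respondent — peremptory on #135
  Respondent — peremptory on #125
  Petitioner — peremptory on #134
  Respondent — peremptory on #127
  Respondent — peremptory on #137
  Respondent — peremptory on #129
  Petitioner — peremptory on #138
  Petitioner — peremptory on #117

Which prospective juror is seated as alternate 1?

123

Removed: #117, #125, #127, #129, #134, #135, #137, #138.
Seating in order: seats 1–6 → #116, #118, #119, #120, #121, #122; alternates → #123, #124.
So alternate 1 is #123.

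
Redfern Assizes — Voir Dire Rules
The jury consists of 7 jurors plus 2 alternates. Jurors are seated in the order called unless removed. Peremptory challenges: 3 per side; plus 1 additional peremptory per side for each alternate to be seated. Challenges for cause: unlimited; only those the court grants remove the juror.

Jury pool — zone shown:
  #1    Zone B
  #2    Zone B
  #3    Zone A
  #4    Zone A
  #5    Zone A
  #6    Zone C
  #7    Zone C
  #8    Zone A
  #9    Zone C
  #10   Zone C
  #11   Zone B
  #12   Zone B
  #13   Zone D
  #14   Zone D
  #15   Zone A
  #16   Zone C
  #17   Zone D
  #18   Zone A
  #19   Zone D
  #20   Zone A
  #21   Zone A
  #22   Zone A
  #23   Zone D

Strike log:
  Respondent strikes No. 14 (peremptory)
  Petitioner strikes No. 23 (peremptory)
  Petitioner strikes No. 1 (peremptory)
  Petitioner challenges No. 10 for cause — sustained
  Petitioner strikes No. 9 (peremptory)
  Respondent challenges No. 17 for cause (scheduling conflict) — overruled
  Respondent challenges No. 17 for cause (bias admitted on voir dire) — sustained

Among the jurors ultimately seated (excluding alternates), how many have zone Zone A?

Removed: #1, #9, #10, #14, #17, #23.
Seated jurors 1–7: #2, #3, #4, #5, #6, #7, #8 (alternates #11, #12 not counted).
Of those, in Zone A: #3, #4, #5, #8 → 4.

4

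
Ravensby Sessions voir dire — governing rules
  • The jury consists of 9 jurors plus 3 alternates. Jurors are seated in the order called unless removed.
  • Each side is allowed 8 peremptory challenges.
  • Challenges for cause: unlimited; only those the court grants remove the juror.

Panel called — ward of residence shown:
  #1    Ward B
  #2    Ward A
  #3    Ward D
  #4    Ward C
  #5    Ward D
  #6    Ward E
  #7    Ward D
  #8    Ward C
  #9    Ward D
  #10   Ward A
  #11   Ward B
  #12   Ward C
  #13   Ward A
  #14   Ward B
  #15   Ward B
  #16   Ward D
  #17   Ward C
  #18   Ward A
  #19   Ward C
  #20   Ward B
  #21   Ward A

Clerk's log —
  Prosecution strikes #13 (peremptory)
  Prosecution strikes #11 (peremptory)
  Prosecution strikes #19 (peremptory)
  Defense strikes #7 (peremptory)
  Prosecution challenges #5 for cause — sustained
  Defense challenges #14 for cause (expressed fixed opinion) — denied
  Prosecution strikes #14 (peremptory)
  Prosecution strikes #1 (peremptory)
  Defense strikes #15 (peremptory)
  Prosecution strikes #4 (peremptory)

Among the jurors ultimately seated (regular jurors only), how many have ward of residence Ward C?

3

Removed: #1, #4, #5, #7, #11, #13, #14, #15, #19.
Seated jurors 1–9: #2, #3, #6, #8, #9, #10, #12, #16, #17 (alternates #18, #20, #21 not counted).
Of those, in Ward C: #8, #12, #17 → 3.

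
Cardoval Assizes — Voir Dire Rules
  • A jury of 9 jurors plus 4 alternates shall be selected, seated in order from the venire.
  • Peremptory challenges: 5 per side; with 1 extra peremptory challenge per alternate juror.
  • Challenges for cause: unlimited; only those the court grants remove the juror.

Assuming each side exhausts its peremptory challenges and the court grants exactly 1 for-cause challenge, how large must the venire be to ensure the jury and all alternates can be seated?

32

Seats to fill: 9 + 4 alternates = 13.
Peremptories: 5 + 1×4 = 9 per side × 2 sides = 18.
For-cause removals: 1.
Minimum venire: 13 + 18 + 1 = 32.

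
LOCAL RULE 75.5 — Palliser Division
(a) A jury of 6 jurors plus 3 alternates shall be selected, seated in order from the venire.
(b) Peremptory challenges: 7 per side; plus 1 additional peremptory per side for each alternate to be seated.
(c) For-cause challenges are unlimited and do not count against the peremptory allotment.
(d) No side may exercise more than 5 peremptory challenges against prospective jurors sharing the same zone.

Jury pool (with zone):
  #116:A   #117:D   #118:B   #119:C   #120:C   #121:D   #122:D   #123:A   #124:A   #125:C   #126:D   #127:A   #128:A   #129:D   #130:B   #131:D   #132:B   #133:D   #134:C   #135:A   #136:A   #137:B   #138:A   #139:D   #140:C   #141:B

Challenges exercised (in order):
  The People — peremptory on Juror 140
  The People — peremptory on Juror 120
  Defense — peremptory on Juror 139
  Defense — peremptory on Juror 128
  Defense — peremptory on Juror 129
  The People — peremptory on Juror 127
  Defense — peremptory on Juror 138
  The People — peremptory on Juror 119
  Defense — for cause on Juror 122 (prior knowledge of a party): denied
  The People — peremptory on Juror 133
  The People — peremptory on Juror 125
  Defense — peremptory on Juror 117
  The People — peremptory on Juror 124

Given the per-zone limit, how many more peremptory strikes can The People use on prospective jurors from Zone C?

1

The People peremptories so far: #140, #120, #127, #119, #133, #125, #124 — 7 of 10 used, 3 left overall.
Against Zone C: #140, #120, #119, #125 — 4 used; per-zone cap 5 leaves 1.
Binding limit: min(3, 1) = 1.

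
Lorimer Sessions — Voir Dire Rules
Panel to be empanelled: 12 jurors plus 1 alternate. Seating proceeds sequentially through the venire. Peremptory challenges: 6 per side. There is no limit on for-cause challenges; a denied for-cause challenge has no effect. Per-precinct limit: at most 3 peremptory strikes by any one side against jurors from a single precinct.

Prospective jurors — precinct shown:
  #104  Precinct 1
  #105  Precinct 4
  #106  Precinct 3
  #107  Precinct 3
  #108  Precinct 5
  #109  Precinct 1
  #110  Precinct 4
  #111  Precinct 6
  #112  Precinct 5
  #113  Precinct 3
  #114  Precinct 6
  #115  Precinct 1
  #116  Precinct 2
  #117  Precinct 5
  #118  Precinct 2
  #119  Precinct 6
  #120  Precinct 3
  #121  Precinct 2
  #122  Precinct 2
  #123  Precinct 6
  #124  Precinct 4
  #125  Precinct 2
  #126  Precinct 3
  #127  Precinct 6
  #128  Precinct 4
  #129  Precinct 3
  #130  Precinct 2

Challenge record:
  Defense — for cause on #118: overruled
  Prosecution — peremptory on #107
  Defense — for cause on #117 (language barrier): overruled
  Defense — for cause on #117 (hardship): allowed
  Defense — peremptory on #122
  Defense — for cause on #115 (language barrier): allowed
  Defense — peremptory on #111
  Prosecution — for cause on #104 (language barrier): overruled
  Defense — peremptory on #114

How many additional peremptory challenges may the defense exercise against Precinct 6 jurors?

1

Defense peremptories so far: #122, #111, #114 — 3 of 6 used, 3 left overall.
Against Precinct 6: #111, #114 — 2 used; per-precinct cap 3 leaves 1.
Binding limit: min(3, 1) = 1.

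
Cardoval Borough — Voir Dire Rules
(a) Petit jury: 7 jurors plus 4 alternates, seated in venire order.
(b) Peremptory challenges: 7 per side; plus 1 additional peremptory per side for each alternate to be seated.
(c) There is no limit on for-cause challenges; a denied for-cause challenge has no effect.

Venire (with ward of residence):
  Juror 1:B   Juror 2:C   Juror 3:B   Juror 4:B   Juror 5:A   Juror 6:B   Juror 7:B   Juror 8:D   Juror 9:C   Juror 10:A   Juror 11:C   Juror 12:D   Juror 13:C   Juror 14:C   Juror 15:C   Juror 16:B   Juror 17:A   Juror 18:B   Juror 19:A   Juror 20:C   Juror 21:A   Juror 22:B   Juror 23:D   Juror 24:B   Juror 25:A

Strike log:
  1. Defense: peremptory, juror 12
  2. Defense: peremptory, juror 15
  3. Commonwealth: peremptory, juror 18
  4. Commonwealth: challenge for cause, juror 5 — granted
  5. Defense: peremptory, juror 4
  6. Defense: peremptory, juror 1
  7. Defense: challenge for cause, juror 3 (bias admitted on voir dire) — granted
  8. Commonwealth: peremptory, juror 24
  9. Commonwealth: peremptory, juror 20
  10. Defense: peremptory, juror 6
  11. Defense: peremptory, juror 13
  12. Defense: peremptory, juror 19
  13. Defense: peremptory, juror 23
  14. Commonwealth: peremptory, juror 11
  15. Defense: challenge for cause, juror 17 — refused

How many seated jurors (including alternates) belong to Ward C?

3

Removed: #1, #3, #4, #5, #6, #11, #12, #13, #15, #18, #19, #20, #23, #24.
Seated (11 incl. alternates): #2, #7, #8, #9, #10, #14, #16, #17, #21, #22, #25.
Of those, in Ward C: #2, #9, #14 → 3.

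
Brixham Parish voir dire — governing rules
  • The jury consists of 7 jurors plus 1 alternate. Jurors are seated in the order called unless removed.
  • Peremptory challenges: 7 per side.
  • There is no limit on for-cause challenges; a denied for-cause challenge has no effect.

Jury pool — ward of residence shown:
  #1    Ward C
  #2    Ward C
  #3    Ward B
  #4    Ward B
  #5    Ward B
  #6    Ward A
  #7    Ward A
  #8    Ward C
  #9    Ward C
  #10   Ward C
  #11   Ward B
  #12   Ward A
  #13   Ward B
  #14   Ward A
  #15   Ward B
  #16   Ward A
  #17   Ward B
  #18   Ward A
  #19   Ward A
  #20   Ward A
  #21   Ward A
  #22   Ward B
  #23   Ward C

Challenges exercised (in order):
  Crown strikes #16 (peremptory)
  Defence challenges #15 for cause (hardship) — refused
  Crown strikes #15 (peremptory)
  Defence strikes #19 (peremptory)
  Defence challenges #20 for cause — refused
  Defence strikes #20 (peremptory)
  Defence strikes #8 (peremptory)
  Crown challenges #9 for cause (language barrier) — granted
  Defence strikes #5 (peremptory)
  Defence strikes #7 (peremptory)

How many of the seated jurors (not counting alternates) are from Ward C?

3

Removed: #5, #7, #8, #9, #15, #16, #19, #20.
Seated jurors 1–7: #1, #2, #3, #4, #6, #10, #11 (alternates #12 not counted).
Of those, in Ward C: #1, #2, #10 → 3.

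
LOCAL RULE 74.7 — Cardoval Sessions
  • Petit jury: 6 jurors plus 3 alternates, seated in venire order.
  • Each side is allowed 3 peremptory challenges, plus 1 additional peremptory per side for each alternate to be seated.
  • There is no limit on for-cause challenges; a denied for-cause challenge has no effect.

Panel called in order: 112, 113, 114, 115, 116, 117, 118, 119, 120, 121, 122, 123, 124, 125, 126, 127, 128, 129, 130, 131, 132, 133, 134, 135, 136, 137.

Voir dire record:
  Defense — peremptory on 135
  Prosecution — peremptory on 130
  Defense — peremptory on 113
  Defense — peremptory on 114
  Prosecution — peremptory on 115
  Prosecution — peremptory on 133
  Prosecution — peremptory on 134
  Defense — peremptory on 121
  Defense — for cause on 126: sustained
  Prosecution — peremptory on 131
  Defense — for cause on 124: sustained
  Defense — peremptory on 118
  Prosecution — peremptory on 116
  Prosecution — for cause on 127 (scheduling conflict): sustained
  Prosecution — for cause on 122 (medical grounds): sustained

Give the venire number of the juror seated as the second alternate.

Removed: #113, #114, #115, #116, #118, #121, #122, #124, #126, #127, #130, #131, #133, #134, #135.
Filling seats in venire order through position 8: #112, #117, #119, #120, #123, #125, #128, #129.
So alternate 2 is #129.

129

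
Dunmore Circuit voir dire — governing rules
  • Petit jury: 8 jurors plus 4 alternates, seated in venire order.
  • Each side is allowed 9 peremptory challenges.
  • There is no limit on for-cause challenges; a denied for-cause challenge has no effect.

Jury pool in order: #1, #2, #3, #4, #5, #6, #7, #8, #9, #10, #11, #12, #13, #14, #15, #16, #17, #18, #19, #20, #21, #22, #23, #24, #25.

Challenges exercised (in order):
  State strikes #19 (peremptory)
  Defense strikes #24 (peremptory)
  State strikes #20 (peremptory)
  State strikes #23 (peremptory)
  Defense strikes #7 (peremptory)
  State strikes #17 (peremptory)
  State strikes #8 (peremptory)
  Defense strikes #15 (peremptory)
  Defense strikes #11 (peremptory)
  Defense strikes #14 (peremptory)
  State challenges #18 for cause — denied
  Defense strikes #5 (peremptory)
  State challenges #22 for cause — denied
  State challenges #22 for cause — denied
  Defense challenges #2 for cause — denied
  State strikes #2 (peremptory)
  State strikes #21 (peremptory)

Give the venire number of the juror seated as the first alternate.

16

Removed: #2, #5, #7, #8, #11, #14, #15, #17, #19, #20, #21, #23, #24. (#18, #22 stay — for-cause denied.)
Seating in order: seats 1–8 → #1, #3, #4, #6, #9, #10, #12, #13; alternates → #16, #18, #22, #25.
So alternate 1 is #16.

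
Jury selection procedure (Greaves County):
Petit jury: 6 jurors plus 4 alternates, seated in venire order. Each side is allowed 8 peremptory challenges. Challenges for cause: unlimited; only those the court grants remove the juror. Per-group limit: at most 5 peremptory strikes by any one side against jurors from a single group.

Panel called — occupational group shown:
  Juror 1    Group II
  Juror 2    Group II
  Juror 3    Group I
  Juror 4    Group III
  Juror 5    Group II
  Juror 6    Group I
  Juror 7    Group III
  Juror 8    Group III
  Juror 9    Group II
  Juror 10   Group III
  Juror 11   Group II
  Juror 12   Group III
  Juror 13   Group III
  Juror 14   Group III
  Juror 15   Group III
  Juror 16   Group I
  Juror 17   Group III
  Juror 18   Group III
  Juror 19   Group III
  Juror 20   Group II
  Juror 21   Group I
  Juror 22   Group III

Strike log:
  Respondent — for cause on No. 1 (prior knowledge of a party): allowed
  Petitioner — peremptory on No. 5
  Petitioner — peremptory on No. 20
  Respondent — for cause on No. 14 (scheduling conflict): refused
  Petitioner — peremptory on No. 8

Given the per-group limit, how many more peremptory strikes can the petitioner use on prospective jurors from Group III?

4

Petitioner peremptories so far: #5, #20, #8 — 3 of 8 used, 5 left overall.
Against Group III: #8 — 1 used; per-group cap 5 leaves 4.
Binding limit: min(5, 4) = 4.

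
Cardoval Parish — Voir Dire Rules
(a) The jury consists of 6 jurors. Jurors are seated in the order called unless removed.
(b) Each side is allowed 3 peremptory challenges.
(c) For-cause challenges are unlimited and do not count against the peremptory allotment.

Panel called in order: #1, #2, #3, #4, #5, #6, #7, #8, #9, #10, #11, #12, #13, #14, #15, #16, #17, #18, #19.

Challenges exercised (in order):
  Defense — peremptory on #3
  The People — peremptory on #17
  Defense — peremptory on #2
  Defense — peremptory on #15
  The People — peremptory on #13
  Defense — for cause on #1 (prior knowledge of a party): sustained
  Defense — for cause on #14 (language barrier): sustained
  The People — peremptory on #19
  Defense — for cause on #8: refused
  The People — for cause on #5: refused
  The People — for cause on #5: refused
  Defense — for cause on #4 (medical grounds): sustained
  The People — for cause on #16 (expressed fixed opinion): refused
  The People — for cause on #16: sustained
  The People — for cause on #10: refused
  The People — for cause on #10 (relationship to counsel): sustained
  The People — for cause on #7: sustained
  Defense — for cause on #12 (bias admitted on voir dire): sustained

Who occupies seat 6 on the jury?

Removed: #1, #2, #3, #4, #7, #10, #12, #13, #14, #15, #16, #17, #19. (#5, #8 stay — for-cause denied.)
Seating in order: seats 1–6 → #5, #6, #8, #9, #11, #18.
So seat 6 is #18.

18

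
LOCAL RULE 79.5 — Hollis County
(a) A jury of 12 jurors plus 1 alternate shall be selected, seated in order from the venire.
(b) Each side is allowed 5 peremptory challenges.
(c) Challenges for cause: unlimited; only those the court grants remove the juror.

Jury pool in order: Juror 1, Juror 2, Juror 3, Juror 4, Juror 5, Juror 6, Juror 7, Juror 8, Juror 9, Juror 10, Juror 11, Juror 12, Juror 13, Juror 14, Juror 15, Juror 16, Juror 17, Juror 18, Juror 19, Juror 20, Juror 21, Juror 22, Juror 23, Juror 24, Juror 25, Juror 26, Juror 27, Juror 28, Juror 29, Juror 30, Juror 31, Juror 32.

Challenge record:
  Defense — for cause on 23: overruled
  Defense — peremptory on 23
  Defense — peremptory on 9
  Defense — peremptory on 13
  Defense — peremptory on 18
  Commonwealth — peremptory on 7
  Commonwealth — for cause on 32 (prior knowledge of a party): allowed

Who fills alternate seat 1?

Removed: #7, #9, #13, #18, #23, #32.
Seating in order: seats 1–12 → #1, #2, #3, #4, #5, #6, #8, #10, #11, #12, #14, #15; alternates → #16.
So alternate 1 is #16.

16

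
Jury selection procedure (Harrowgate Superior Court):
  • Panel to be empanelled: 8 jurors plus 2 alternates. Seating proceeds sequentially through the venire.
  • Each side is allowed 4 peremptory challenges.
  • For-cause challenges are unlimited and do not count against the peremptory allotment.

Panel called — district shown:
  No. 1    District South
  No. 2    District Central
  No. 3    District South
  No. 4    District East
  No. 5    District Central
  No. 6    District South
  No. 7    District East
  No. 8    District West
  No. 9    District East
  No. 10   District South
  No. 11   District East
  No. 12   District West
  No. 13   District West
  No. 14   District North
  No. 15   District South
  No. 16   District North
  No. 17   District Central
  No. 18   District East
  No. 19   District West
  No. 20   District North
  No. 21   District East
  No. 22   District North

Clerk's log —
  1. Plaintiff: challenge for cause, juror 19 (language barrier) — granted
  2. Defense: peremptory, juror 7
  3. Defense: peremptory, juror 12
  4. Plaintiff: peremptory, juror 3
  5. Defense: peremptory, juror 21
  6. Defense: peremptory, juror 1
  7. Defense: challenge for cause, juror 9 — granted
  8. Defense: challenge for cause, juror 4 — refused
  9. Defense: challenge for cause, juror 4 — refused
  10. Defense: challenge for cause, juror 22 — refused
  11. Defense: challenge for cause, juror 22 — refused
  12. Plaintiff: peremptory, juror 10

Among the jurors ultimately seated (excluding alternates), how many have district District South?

1

Removed: #1, #3, #7, #9, #10, #12, #19, #21.
Seated jurors 1–8: #2, #4, #5, #6, #8, #11, #13, #14 (alternates #15, #16 not counted).
Of those, in District South: #6 → 1.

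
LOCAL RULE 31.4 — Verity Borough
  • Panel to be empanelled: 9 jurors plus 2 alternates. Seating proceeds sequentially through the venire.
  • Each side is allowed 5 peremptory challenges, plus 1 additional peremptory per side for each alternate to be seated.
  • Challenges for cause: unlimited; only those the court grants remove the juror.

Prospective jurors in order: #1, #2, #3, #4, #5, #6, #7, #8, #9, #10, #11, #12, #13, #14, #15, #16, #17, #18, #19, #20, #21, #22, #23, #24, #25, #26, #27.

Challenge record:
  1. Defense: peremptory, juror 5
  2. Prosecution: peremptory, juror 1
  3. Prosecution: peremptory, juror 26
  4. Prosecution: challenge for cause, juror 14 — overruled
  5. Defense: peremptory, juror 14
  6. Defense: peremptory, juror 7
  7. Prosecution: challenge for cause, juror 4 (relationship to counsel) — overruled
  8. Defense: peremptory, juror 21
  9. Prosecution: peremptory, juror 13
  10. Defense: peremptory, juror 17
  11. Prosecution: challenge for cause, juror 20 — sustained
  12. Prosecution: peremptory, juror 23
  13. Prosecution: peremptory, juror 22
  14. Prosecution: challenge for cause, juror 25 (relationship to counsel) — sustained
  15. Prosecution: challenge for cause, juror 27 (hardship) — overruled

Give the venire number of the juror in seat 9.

Removed: #1, #5, #7, #13, #14, #17, #20, #21, #22, #23, #25, #26. (#4, #27 stay — for-cause denied.)
Seating in order: seats 1–9 → #2, #3, #4, #6, #8, #9, #10, #11, #12; alternates → #15, #16.
So seat 9 is #12.

12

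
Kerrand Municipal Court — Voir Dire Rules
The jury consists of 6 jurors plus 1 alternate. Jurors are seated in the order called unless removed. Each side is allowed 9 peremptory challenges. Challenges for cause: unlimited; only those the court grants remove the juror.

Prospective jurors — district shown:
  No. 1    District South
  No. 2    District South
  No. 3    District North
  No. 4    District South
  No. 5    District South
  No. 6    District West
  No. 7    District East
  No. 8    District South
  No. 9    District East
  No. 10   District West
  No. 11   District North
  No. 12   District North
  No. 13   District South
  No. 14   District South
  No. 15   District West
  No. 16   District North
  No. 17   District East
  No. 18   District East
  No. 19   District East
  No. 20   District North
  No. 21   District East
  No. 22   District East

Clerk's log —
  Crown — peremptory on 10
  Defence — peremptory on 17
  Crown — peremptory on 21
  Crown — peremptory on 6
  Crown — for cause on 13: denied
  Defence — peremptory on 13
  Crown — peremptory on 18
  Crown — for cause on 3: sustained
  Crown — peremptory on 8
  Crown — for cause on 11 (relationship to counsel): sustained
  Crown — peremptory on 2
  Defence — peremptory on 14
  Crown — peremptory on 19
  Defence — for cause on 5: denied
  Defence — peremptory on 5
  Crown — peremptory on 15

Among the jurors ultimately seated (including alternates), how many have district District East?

Removed: #2, #3, #5, #6, #8, #10, #11, #13, #14, #15, #17, #18, #19, #21.
Seated (7 incl. alternates): #1, #4, #7, #9, #12, #16, #20.
Of those, in District East: #7, #9 → 2.

2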